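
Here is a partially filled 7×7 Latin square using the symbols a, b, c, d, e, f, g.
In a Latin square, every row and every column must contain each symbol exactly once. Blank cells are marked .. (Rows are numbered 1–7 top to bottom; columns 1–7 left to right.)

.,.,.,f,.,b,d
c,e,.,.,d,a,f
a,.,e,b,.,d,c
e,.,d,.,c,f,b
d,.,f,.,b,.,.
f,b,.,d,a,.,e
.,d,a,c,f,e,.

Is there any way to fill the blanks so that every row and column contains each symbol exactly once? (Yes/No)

Yes

No row or column among the givens repeats a symbol, and propagating forced cells runs into no contradiction.
One valid completion exists (for instance, g a c f e b d / c e b g d a f / a f e b g d c / e g d a c f b / d c f e b g a / f b g d a c e / b d a c f e g).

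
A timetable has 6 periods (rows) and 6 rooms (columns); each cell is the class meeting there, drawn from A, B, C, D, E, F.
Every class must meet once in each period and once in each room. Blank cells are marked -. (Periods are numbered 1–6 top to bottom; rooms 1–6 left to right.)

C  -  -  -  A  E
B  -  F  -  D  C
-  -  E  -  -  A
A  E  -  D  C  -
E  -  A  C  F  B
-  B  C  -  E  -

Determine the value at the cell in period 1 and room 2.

F

Period 2, room 2: period 2 has {B, C, D, F} and room 2 has {B, E}, leaving only A.
Period 2, room 4: period 2 has {A, B, C, D, F} and room 4 has {C, D}, leaving only E.
Period 3, room 5: period 3 has {A, E} and room 5 has {A, C, D, E, F}, leaving only B.
Period 3, room 4: period 3 has {A, B, E} and room 4 has {C, D, E}, leaving only F.
Period 1, room 4: period 1 has {A, C, E} and room 4 has {C, D, E, F}, leaving only B.
Period 1, room 3: period 1 has {A, B, C, E} and room 3 has {A, C, E, F}, leaving only D.
Period 1 already has {A, B, C, D, E} and room 2 already has {A, B, E}, so period 1, room 2 must be F.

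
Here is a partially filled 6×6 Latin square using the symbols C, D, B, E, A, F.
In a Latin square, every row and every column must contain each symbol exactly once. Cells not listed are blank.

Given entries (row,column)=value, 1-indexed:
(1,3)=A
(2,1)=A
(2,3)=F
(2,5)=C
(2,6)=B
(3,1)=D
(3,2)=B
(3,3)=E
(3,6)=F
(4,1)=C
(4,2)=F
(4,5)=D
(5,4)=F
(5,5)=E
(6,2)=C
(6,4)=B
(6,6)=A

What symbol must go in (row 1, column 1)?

Row 3, column 5: row 3 has {D, B, E, F} and column 5 has {C, D, E}, leaving only A.
Row 3, column 4: row 3 has {D, B, E, A, F} and column 4 has {B, F}, leaving only C.
Row 4, column 3: row 4 has {C, D, F} and column 3 has {E, A, F}, leaving only B.
Row 4, column 6: row 4 has {C, D, B, F} and column 6 has {B, A, F}, leaving only E.
Row 4, column 4: row 4 has {C, D, B, E, F} and column 4 has {C, B, F}, leaving only A.
Row 5, column 1: row 5 has {E, F} and column 1 has {C, D, A}, leaving only B.
Row 6, column 3: row 6 has {C, B, A} and column 3 has {B, E, A, F}, leaving only D.
Row 5, column 3: row 5 has {B, E, F} and column 3 has {D, B, E, A, F}, leaving only C.
Row 5, column 6: row 5 has {C, B, E, F} and column 6 has {B, E, A, F}, leaving only D.
Row 1, column 6: row 1 has {A} and column 6 has {D, B, E, A, F}, leaving only C.
Row 5, column 2: row 5 has {C, D, B, E, F} and column 2 has {C, B, F}, leaving only A.
Row 6, column 5: row 6 has {C, D, B, A} and column 5 has {C, D, E, A}, leaving only F.
Row 1, column 5: row 1 has {C, A} and column 5 has {C, D, E, A, F}, leaving only B.
Row 6, column 1: row 6 has {C, D, B, A, F} and column 1 has {C, D, B, A}, leaving only E.
Row 1 already has {C, B, A} and column 1 already has {C, D, B, E, A}, so row 1, column 1 must be F.

F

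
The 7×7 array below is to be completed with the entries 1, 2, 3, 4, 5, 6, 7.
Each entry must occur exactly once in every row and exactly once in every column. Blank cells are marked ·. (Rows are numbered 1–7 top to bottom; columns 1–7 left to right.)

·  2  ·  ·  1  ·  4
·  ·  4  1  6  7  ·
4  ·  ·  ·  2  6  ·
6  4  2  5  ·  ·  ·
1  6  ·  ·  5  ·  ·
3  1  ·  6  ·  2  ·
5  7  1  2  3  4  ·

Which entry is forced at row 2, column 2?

3

Row 1, column 1: row 1 has {1, 2, 4} and column 1 has {1, 3, 4, 5, 6}, leaving only 7.
Row 1, column 4: row 1 has {1, 2, 4, 7} and column 4 has {1, 2, 5, 6}, leaving only 3.
Row 1, column 6: row 1 has {1, 2, 3, 4, 7} and column 6 has {2, 4, 6, 7}, leaving only 5.
Row 1, column 3: row 1 has {1, 2, 3, 4, 5, 7} and column 3 has {1, 2, 4}, leaving only 6.
Row 2, column 1: row 2 has {1, 4, 6, 7} and column 1 has {1, 3, 4, 5, 6, 7}, leaving only 2.
Row 3, column 4: row 3 has {2, 4, 6} and column 4 has {1, 2, 3, 5, 6}, leaving only 7.
Row 4, column 5: row 4 has {2, 4, 5, 6} and column 5 has {1, 2, 3, 5, 6}, leaving only 7.
Row 5, column 4: row 5 has {1, 5, 6} and column 4 has {1, 2, 3, 5, 6, 7}, leaving only 4.
Row 5, column 6: row 5 has {1, 4, 5, 6} and column 6 has {2, 4, 5, 6, 7}, leaving only 3.
Row 4, column 6: row 4 has {2, 4, 5, 6, 7} and column 6 has {2, 3, 4, 5, 6, 7}, leaving only 1.
Row 4, column 7: row 4 has {1, 2, 4, 5, 6, 7} and column 7 has {4}, leaving only 3.
Row 2, column 7: row 2 has {1, 2, 4, 6, 7} and column 7 has {3, 4}, leaving only 5.
Row 2 already has {1, 2, 4, 5, 6, 7} and column 2 already has {1, 2, 4, 6, 7}, so row 2, column 2 must be 3.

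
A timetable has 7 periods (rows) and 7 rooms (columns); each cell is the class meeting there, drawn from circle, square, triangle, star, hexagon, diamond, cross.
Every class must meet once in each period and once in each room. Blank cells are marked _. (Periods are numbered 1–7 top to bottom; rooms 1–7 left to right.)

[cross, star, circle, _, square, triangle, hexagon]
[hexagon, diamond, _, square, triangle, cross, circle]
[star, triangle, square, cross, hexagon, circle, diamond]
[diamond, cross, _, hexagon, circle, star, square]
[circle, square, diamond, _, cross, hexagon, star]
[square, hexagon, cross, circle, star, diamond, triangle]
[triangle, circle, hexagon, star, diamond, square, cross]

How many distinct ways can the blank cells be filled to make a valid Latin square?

Period 1, room 4: eliminating its period and room leaves {diamond}.
Period 2, room 3: eliminating its period and room leaves {star}.
Period 4, room 3: eliminating its period and room leaves {triangle}.
Period 5, room 4: eliminating its period and room leaves {triangle}.
Only one assignment across all blanks avoids any period or room repeat, giving 1 completion.

1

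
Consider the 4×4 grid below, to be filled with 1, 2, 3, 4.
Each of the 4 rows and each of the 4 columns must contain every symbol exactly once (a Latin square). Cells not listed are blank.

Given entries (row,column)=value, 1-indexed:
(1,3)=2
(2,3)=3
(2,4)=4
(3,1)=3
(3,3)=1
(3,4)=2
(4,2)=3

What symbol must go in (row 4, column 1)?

Row 3, column 2: row 3 has {1, 2, 3} and column 2 has {3}, leaving only 4.
Row 1, column 2: row 1 has {2} and column 2 has {3, 4}, leaving only 1.
Row 1, column 1: row 1 has {1, 2} and column 1 has {3}, leaving only 4.
Row 1, column 4: row 1 has {1, 2, 4} and column 4 has {2, 4}, leaving only 3.
Row 2, column 2: row 2 has {3, 4} and column 2 has {1, 3, 4}, leaving only 2.
Row 2, column 1: row 2 has {2, 3, 4} and column 1 has {3, 4}, leaving only 1.
Row 4 already has {3} and column 1 already has {1, 3, 4}, so row 4, column 1 must be 2.

2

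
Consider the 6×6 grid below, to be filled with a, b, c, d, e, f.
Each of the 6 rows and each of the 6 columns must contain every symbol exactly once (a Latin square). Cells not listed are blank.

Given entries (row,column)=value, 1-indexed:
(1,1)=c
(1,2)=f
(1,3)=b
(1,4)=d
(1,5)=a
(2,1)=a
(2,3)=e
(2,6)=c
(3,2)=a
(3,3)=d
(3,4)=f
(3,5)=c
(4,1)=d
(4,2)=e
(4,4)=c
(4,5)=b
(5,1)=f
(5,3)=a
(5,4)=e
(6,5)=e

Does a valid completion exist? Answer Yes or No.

Row 1, column 6: row 1 has {a, b, c, d, f} and column 6 has {c}, so it must be e.
Row 2, column 4: row 2 has {a, c, e} and column 4 has {c, d, e, f}, so it must be b.
Row 2, column 2: row 2 has {a, b, c, e} and column 2 has {a, e, f}, so it must be d.
Row 2, column 5: row 2 has {a, b, c, d, e} and column 5 has {a, b, c, e}, so it must be f.
Row 3, column 6: row 3 has {a, c, d, f} and column 6 has {c, e}, so it must be b.
Row 3, column 1: row 3 has {a, b, c, d, f} and column 1 has {a, c, d, f}, so it must be e.
Row 4, column 3: row 4 has {b, c, d, e} and column 3 has {a, b, d, e}, so it must be f.
Row 4, column 6: row 4 has {b, c, d, e, f} and column 6 has {b, c, e}, so it must be a.
Row 5, column 5: row 5 has {a, e, f} and column 5 has {a, b, c, e, f}, so it must be d.
Now row 5, column 6: row 5 together with column 6 already contain {a, b, c, d, e, f} — every symbol — so nothing can go there. The grid has no valid completion.

No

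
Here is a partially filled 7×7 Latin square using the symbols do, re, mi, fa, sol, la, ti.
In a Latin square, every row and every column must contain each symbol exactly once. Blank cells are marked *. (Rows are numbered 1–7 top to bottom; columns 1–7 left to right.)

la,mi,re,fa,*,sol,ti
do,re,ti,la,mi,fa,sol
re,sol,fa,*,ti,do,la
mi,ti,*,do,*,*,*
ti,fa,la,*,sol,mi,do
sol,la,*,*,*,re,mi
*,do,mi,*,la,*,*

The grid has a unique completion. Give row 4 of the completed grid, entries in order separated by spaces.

Row 4, column 3: row 4 has {do, mi, ti} and column 3 has {re, mi, fa, la, ti}, leaving only sol.
Row 4, column 6: row 4 has {do, mi, sol, ti} and column 6 has {do, re, mi, fa, sol}, leaving only la.
Row 1, column 5: row 1 has {re, mi, fa, sol, la, ti} and column 5 has {mi, sol, la, ti}, leaving only do.
Row 3, column 4: row 3 has {do, re, fa, sol, la, ti} and column 4 has {do, fa, la}, leaving only mi.
Row 5, column 4: row 5 has {do, mi, fa, sol, la, ti} and column 4 has {do, mi, fa, la}, leaving only re.
Row 6, column 3: row 6 has {re, mi, sol, la} and column 3 has {re, mi, fa, sol, la, ti}, leaving only do.
Row 6, column 4: row 6 has {do, re, mi, sol, la} and column 4 has {do, re, mi, fa, la}, leaving only ti.
Row 6, column 5: row 6 has {do, re, mi, sol, la, ti} and column 5 has {do, mi, sol, la, ti}, leaving only fa.
Row 4, column 5: row 4 has {do, mi, sol, la, ti} and column 5 has {do, mi, fa, sol, la, ti}, leaving only re.
Row 4, column 7: row 4 has {do, re, mi, sol, la, ti} and column 7 has {do, mi, sol, la, ti}, leaving only fa.
So row 4 reads: mi ti sol do re la fa.

mi ti sol do re la fa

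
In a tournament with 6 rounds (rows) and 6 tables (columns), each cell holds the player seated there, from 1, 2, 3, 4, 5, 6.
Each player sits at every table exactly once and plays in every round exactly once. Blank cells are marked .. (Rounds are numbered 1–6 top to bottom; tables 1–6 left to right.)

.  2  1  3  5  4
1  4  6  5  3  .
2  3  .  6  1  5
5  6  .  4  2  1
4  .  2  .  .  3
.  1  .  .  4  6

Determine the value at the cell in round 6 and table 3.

5

Round 1, table 1: round 1 has {1, 2, 3, 4, 5} and table 1 has {1, 2, 4, 5}, leaving only 6.
Round 2, table 6: round 2 has {1, 3, 4, 5, 6} and table 6 has {1, 3, 4, 5, 6}, leaving only 2.
Round 3, table 3: round 3 has {1, 2, 3, 5, 6} and table 3 has {1, 2, 6}, leaving only 4.
Round 4, table 3: round 4 has {1, 2, 4, 5, 6} and table 3 has {1, 2, 4, 6}, leaving only 3.
Round 6 already has {1, 4, 6} and table 3 already has {1, 2, 3, 4, 6}, so round 6, table 3 must be 5.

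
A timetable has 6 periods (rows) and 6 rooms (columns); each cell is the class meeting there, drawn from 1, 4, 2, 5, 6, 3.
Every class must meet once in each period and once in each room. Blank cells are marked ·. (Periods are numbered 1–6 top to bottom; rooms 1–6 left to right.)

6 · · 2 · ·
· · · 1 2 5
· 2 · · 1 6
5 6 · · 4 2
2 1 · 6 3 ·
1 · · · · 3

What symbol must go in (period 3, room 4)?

5

Period 1, room 5: period 1 has {2, 6} and room 5 has {1, 4, 2, 3}, leaving only 5.
Period 4, room 4: period 4 has {4, 2, 5, 6} and room 4 has {1, 2, 6}, leaving only 3.
Period 4, room 3: period 4 has {4, 2, 5, 6, 3} and room 3 has {}, leaving only 1.
Period 5, room 6: period 5 has {1, 2, 6, 3} and room 6 has {2, 5, 6, 3}, leaving only 4.
Period 1, room 6: period 1 has {2, 5, 6} and room 6 has {4, 2, 5, 6, 3}, leaving only 1.
Period 5, room 3: period 5 has {1, 4, 2, 6, 3} and room 3 has {1}, leaving only 5.
Period 6, room 5: period 6 has {1, 3} and room 5 has {1, 4, 2, 5, 3}, leaving only 6.
Period 3, room 4 is narrowed to {4, 5}.
If it were 4, then period 3, room 3 would be left with no valid symbol.
So period 3, room 4 must be 5.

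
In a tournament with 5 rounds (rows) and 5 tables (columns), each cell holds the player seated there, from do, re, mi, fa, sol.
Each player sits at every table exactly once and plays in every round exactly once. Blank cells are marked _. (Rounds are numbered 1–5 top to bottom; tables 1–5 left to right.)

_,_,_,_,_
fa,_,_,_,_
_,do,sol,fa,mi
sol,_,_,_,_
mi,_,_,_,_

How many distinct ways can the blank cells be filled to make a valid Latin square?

56

Round 1, table 1: eliminating its round and table leaves {do, re}.
Round 1, table 2: eliminating its round and table leaves {re, mi, fa, sol}.
Round 1, table 3: eliminating its round and table leaves {do, re, mi, fa}.
Round 1, table 4: eliminating its round and table leaves {do, re, mi, sol}.
Round 1, table 5: eliminating its round and table leaves {do, re, fa, sol}.
Round 2, table 2: eliminating its round and table leaves {re, mi, sol}.
Round 2, table 3: eliminating its round and table leaves {do, re, mi}.
Round 2, table 4: eliminating its round and table leaves {do, re, mi, sol}.
Round 2, table 5: eliminating its round and table leaves {do, re, sol}.
Round 3, table 1: eliminating its round and table leaves {re}.
Round 4, table 2: eliminating its round and table leaves {re, mi, fa}.
Round 4, table 3: eliminating its round and table leaves {do, re, mi, fa}.
Round 4, table 4: eliminating its round and table leaves {do, re, mi}.
Round 4, table 5: eliminating its round and table leaves {do, re, fa}.
Round 5, table 2: eliminating its round and table leaves {re, fa, sol}.
Round 5, table 3: eliminating its round and table leaves {do, re, fa}.
Round 5, table 4: eliminating its round and table leaves {do, re, sol}.
Round 5, table 5: eliminating its round and table leaves {do, re, fa, sol}.
Enumerating the assignments across these blanks that avoid any round or table repeat gives 56 completions.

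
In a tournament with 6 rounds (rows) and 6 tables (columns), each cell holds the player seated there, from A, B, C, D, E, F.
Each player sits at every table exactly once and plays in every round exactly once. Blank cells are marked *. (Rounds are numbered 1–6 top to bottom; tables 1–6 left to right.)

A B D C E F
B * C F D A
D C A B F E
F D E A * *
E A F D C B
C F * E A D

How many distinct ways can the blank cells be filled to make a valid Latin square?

1

Round 2, table 2: eliminating its round and table leaves {E}.
Round 4, table 5: eliminating its round and table leaves {B}.
Round 4, table 6: eliminating its round and table leaves {C}.
Round 6, table 3: eliminating its round and table leaves {B}.
Only one assignment across all blanks avoids any round or table repeat, giving 1 completion.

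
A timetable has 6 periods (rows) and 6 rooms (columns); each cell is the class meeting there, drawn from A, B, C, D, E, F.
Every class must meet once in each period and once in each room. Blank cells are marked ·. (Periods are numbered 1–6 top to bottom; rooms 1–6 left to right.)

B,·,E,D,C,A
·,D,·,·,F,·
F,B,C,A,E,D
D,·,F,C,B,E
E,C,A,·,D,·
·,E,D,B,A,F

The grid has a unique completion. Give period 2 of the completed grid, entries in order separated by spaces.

A D B E F C

Period 2, room 3: period 2 has {D, F} and room 3 has {A, C, D, E, F}, leaving only B.
Period 2, room 4: period 2 has {B, D, F} and room 4 has {A, B, C, D}, leaving only E.
Period 2, room 6: period 2 has {B, D, E, F} and room 6 has {A, D, E, F}, leaving only C.
Period 2, room 1: period 2 has {B, C, D, E, F} and room 1 has {B, D, E, F}, leaving only A.
So period 2 reads: A D B E F C.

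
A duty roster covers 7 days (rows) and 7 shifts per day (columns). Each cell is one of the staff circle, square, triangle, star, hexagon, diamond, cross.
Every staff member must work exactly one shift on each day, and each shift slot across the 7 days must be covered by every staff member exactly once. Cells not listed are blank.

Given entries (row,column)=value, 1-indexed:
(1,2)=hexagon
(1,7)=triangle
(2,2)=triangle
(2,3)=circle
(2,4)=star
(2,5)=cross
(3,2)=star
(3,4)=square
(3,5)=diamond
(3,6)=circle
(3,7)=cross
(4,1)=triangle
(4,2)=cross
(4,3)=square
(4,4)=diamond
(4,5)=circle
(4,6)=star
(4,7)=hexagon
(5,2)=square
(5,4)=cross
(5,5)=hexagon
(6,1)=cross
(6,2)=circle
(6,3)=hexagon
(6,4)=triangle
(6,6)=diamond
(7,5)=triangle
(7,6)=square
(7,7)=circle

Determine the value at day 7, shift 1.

Day 1, shift 4: day 1 has {triangle, hexagon} and shift 4 has {square, triangle, star, diamond, cross}, leaving only circle.
Day 1, shift 6: day 1 has {circle, triangle, hexagon} and shift 6 has {circle, square, star, diamond}, leaving only cross.
Day 2, shift 6: day 2 has {circle, triangle, star, cross} and shift 6 has {circle, square, star, diamond, cross}, leaving only hexagon.
Day 3, shift 1: day 3 has {circle, square, star, diamond, cross} and shift 1 has {triangle, cross}, leaving only hexagon.
Day 3, shift 3: day 3 has {circle, square, star, hexagon, diamond, cross} and shift 3 has {circle, square, hexagon}, leaving only triangle.
Day 5, shift 6: day 5 has {square, hexagon, cross} and shift 6 has {circle, square, star, hexagon, diamond, cross}, leaving only triangle.
Day 7, shift 2: day 7 has {circle, square, triangle} and shift 2 has {circle, square, triangle, star, hexagon, cross}, leaving only diamond.
Day 7 already has {circle, square, triangle, diamond} and shift 1 already has {triangle, hexagon, cross}, so day 7, shift 1 must be star.

star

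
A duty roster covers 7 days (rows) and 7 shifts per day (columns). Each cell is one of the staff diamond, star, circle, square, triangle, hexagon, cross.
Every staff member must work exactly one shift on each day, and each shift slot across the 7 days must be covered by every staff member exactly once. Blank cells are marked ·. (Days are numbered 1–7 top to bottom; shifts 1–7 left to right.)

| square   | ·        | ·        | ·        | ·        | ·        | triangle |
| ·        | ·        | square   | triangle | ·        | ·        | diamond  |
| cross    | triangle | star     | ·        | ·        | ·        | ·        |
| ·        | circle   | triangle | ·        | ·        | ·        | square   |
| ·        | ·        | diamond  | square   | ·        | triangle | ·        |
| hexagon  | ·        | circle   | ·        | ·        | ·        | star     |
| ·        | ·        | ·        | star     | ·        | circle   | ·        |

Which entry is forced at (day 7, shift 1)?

Day 7, shift 1 is narrowed to {diamond, triangle}.
If it were diamond, then day 5, shift 1 would be left with no valid symbol.
So day 7, shift 1 must be triangle.

triangle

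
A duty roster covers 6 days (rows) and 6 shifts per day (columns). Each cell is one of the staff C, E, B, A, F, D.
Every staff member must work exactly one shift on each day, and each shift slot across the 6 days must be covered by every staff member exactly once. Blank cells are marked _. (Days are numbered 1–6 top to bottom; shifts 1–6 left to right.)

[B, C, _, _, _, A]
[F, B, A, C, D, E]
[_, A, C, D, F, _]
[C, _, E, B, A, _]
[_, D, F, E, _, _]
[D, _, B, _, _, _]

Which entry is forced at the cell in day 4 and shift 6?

Day 1, shift 3: day 1 has {C, B, A} and shift 3 has {C, E, B, A, F}, leaving only D.
Day 1, shift 4: day 1 has {C, B, A, D} and shift 4 has {C, E, B, D}, leaving only F.
Day 1, shift 5: day 1 has {C, B, A, F, D} and shift 5 has {A, F, D}, leaving only E.
Day 3, shift 1: day 3 has {C, A, F, D} and shift 1 has {C, B, F, D}, leaving only E.
Day 3, shift 6: day 3 has {C, E, A, F, D} and shift 6 has {E, A}, leaving only B.
Day 4, shift 2: day 4 has {C, E, B, A} and shift 2 has {C, B, A, D}, leaving only F.
Day 4 already has {C, E, B, A, F} and shift 6 already has {E, B, A}, so day 4, shift 6 must be D.

D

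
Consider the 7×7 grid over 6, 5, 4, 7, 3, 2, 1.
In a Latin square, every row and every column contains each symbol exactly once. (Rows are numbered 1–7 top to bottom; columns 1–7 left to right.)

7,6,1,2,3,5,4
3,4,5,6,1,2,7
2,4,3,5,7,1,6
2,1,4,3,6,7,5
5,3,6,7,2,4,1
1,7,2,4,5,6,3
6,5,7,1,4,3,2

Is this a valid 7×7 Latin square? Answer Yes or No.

No

Every row is a permutation, but column 1 contains 2 twice (at rows 3 and 4).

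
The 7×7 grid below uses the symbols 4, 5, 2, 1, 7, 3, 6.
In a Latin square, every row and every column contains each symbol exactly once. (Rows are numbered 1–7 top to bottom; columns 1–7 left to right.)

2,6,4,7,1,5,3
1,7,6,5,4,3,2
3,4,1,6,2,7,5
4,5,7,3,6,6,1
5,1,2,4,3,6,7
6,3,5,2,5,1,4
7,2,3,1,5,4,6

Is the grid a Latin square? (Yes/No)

No

Row 6 contains 5 twice (at columns 3 and 5); row 4 is also not a permutation.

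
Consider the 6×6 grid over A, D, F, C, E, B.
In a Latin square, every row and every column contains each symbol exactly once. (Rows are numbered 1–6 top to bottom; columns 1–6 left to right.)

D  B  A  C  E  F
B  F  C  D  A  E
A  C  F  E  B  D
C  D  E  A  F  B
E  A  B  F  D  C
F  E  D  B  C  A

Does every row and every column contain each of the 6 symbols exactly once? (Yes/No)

Yes

Each row is a permutation of the 6 symbols, and so is each column.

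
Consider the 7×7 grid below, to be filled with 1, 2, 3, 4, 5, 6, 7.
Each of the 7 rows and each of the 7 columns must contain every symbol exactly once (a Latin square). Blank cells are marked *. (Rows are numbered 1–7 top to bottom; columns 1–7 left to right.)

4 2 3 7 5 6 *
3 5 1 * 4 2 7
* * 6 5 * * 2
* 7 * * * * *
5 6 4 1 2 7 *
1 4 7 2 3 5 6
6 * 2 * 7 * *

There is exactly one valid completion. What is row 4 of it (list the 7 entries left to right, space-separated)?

2 7 5 3 6 1 4

Row 4, column 1: row 4 has {7} and column 1 has {1, 3, 4, 5, 6}, leaving only 2.
Row 4, column 3: row 4 has {2, 7} and column 3 has {1, 2, 3, 4, 6, 7}, leaving only 5.
Row 1, column 7: row 1 has {2, 3, 4, 5, 6, 7} and column 7 has {2, 6, 7}, leaving only 1.
Row 2, column 4: row 2 has {1, 2, 3, 4, 5, 7} and column 4 has {1, 2, 5, 7}, leaving only 6.
Row 3, column 1: row 3 has {2, 5, 6} and column 1 has {1, 2, 3, 4, 5, 6}, leaving only 7.
Row 3, column 5: row 3 has {2, 5, 6, 7} and column 5 has {2, 3, 4, 5, 7}, leaving only 1.
Row 4, column 5: row 4 has {2, 5, 7} and column 5 has {1, 2, 3, 4, 5, 7}, leaving only 6.
Row 3, column 2: row 3 has {1, 2, 5, 6, 7} and column 2 has {2, 4, 5, 6, 7}, leaving only 3.
Row 3, column 6: row 3 has {1, 2, 3, 5, 6, 7} and column 6 has {2, 5, 6, 7}, leaving only 4.
Row 5, column 7: row 5 has {1, 2, 4, 5, 6, 7} and column 7 has {1, 2, 6, 7}, leaving only 3.
Row 4, column 7: row 4 has {2, 5, 6, 7} and column 7 has {1, 2, 3, 6, 7}, leaving only 4.
Row 4, column 4: row 4 has {2, 4, 5, 6, 7} and column 4 has {1, 2, 5, 6, 7}, leaving only 3.
Row 4, column 6: row 4 has {2, 3, 4, 5, 6, 7} and column 6 has {2, 4, 5, 6, 7}, leaving only 1.
So row 4 reads: 2 7 5 3 6 1 4.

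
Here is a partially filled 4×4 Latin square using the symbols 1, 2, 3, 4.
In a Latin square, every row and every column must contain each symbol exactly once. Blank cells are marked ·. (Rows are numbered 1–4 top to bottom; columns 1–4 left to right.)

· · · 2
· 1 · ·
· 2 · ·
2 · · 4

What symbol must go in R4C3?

Row 2, column 4: row 2 has {1} and column 4 has {2, 4}, leaving only 3.
Row 2, column 1: row 2 has {1, 3} and column 1 has {2}, leaving only 4.
Row 2, column 3: row 2 has {1, 3, 4} and column 3 has {}, leaving only 2.
Row 3, column 4: row 3 has {2} and column 4 has {2, 3, 4}, leaving only 1.
Row 3, column 1: row 3 has {1, 2} and column 1 has {2, 4}, leaving only 3.
Row 1, column 1: row 1 has {2} and column 1 has {2, 3, 4}, leaving only 1.
Row 3, column 3: row 3 has {1, 2, 3} and column 3 has {2}, leaving only 4.
Row 1, column 3: row 1 has {1, 2} and column 3 has {2, 4}, leaving only 3.
Row 4 already has {2, 4} and column 3 already has {2, 3, 4}, so row 4, column 3 must be 1.

1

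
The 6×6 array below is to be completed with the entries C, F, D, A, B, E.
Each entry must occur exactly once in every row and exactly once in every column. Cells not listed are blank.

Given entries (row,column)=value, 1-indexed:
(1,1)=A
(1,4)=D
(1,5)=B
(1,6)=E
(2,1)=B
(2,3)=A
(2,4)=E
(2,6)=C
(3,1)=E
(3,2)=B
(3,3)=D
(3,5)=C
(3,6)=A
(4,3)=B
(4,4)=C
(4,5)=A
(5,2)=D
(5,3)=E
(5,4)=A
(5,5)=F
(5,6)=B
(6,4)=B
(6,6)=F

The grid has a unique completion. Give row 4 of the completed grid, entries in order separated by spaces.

Row 4, column 6: row 4 has {C, A, B} and column 6 has {C, F, A, B, E}, leaving only D.
Row 4, column 1: row 4 has {C, D, A, B} and column 1 has {A, B, E}, leaving only F.
Row 4, column 2: row 4 has {C, F, D, A, B} and column 2 has {D, B}, leaving only E.
So row 4 reads: F E B C A D.

F E B C A D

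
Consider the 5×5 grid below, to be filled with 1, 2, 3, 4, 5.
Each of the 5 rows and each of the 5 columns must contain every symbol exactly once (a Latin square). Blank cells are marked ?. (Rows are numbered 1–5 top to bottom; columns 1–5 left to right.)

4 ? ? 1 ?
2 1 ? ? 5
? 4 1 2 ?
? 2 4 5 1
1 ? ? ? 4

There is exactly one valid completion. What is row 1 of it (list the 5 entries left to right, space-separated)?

Row 2, column 3: row 2 has {1, 2, 5} and column 3 has {1, 4}, leaving only 3.
Row 2, column 4: row 2 has {1, 2, 3, 5} and column 4 has {1, 2, 5}, leaving only 4.
Row 3, column 5: row 3 has {1, 2, 4} and column 5 has {1, 4, 5}, leaving only 3.
Row 1, column 5: row 1 has {1, 4} and column 5 has {1, 3, 4, 5}, leaving only 2.
Row 1, column 3: row 1 has {1, 2, 4} and column 3 has {1, 3, 4}, leaving only 5.
Row 1, column 2: row 1 has {1, 2, 4, 5} and column 2 has {1, 2, 4}, leaving only 3.
So row 1 reads: 4 3 5 1 2.

4 3 5 1 2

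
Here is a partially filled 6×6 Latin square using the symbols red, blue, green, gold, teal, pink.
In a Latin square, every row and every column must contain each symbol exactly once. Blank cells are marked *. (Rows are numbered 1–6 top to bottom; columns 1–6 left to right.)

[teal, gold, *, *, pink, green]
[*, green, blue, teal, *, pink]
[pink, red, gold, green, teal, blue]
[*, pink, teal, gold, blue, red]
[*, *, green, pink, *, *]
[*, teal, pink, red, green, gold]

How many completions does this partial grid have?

2

Row 1, column 3: eliminating its row and column leaves {red}.
Row 1, column 4: eliminating its row and column leaves {blue}.
Row 2, column 1: eliminating its row and column leaves {red, gold}.
Row 2, column 5: eliminating its row and column leaves {red, gold}.
Row 4, column 1: eliminating its row and column leaves {green}.
Row 5, column 1: eliminating its row and column leaves {red, blue, gold}.
Row 5, column 2: eliminating its row and column leaves {blue}.
Row 5, column 5: eliminating its row and column leaves {red, gold}.
Row 5, column 6: eliminating its row and column leaves {teal}.
Row 6, column 1: eliminating its row and column leaves {blue}.
Enumerating the assignments across these blanks that avoid any row or column repeat gives 2 completions.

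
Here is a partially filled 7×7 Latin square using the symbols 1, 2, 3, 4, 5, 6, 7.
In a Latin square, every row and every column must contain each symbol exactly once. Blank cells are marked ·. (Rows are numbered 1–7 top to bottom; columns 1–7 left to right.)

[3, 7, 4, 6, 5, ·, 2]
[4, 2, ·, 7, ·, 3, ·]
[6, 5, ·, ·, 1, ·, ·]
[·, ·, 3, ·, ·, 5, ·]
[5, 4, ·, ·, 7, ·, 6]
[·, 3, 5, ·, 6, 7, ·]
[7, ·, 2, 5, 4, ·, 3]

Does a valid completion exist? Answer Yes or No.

Row 2, column 5: row 2 together with column 5 already contain {1, 2, 3, 4, 5, 6, 7} — every symbol — so nothing can go there. The grid has no valid completion.

No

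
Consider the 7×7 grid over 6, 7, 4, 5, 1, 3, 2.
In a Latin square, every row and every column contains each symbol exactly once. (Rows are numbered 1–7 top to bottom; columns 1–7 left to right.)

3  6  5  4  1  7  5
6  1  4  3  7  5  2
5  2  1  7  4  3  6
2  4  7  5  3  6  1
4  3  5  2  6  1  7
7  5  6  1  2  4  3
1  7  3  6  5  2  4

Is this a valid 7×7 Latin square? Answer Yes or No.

Column 3 contains 5 twice (at rows 1 and 5), so it is not a permutation.

No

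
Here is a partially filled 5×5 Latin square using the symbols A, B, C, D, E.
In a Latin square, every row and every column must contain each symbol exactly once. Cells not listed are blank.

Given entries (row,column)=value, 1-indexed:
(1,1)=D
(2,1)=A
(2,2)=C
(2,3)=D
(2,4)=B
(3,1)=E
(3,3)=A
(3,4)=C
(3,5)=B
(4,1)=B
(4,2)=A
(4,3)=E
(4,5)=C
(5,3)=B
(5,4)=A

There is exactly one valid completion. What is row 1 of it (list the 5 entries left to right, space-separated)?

D B C E A

Row 1, column 3: row 1 has {D} and column 3 has {A, B, D, E}, leaving only C.
Row 1, column 4: row 1 has {C, D} and column 4 has {A, B, C}, leaving only E.
Row 1, column 2: row 1 has {C, D, E} and column 2 has {A, C}, leaving only B.
Row 1, column 5: row 1 has {B, C, D, E} and column 5 has {B, C}, leaving only A.
So row 1 reads: D B C E A.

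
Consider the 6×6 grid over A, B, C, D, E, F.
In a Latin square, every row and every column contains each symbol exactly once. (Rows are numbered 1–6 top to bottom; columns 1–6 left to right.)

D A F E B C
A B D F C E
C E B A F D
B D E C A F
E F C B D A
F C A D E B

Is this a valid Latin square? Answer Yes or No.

Yes

Each row is a permutation of the 6 symbols, and so is each column.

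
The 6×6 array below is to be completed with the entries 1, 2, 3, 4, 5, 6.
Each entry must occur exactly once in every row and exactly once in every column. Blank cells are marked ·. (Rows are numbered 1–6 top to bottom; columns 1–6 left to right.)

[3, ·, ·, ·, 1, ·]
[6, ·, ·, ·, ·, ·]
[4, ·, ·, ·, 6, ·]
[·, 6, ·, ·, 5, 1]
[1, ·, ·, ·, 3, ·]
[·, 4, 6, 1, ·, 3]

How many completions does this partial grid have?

24

Row 1, column 2: eliminating its row and column leaves {2, 5}.
Row 1, column 3: eliminating its row and column leaves {2, 4, 5}.
Row 1, column 4: eliminating its row and column leaves {2, 4, 5, 6}.
Row 1, column 6: eliminating its row and column leaves {2, 4, 5, 6}.
Row 2, column 2: eliminating its row and column leaves {1, 2, 3, 5}.
Row 2, column 3: eliminating its row and column leaves {1, 2, 3, 4, 5}.
Row 2, column 4: eliminating its row and column leaves {2, 3, 4, 5}.
Row 2, column 5: eliminating its row and column leaves {2, 4}.
Row 2, column 6: eliminating its row and column leaves {2, 4, 5}.
Row 3, column 2: eliminating its row and column leaves {1, 2, 3, 5}.
Row 3, column 3: eliminating its row and column leaves {1, 2, 3, 5}.
Row 3, column 4: eliminating its row and column leaves {2, 3, 5}.
Row 3, column 6: eliminating its row and column leaves {2, 5}.
Row 4, column 1: eliminating its row and column leaves {2}.
Row 4, column 3: eliminating its row and column leaves {2, 3, 4}.
Row 4, column 4: eliminating its row and column leaves {2, 3, 4}.
Row 5, column 2: eliminating its row and column leaves {2, 5}.
Row 5, column 3: eliminating its row and column leaves {2, 4, 5}.
Row 5, column 4: eliminating its row and column leaves {2, 4, 5, 6}.
Row 5, column 6: eliminating its row and column leaves {2, 4, 5, 6}.
Row 6, column 1: eliminating its row and column leaves {2, 5}.
Row 6, column 5: eliminating its row and column leaves {2}.
Enumerating the assignments across these blanks that avoid any row or column repeat gives 24 completions.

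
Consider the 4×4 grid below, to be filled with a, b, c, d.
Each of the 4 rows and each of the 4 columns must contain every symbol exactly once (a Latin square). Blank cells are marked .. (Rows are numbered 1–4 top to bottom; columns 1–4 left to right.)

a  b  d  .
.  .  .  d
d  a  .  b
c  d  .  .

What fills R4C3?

Row 1, column 4: row 1 has {a, b, d} and column 4 has {b, d}, leaving only c.
Row 2, column 1: row 2 has {d} and column 1 has {a, c, d}, leaving only b.
Row 2, column 2: row 2 has {b, d} and column 2 has {a, b, d}, leaving only c.
Row 2, column 3: row 2 has {b, c, d} and column 3 has {d}, leaving only a.
Row 4 already has {c, d} and column 3 already has {a, d}, so row 4, column 3 must be b.

b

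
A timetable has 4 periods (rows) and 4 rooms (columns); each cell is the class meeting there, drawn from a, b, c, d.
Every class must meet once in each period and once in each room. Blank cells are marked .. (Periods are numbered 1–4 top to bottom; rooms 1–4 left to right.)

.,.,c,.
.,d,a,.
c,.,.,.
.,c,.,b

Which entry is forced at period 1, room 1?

Period 2, room 1: period 2 has {a, d} and room 1 has {c}, leaving only b.
Period 2, room 4: period 2 has {a, b, d} and room 4 has {b}, leaving only c.
Period 4, room 3: period 4 has {b, c} and room 3 has {a, c}, leaving only d.
Period 3, room 3: period 3 has {c} and room 3 has {a, c, d}, leaving only b.
Period 3, room 2: period 3 has {b, c} and room 2 has {c, d}, leaving only a.
Period 1, room 2: period 1 has {c} and room 2 has {a, c, d}, leaving only b.
Period 3, room 4: period 3 has {a, b, c} and room 4 has {b, c}, leaving only d.
Period 1, room 4: period 1 has {b, c} and room 4 has {b, c, d}, leaving only a.
Period 1 already has {a, b, c} and room 1 already has {b, c}, so period 1, room 1 must be d.

d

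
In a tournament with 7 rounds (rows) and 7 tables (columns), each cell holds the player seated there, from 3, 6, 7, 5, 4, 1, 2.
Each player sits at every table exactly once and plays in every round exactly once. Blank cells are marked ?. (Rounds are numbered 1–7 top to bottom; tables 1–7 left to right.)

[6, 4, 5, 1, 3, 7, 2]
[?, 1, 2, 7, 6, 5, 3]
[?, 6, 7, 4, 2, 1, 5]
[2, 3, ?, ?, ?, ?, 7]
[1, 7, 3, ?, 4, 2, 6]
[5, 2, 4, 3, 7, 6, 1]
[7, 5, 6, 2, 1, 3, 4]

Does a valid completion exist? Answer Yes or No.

No round or table among the givens repeats a symbol, and propagating forced cells runs into no contradiction.
One valid completion exists (for instance, 6 4 5 1 3 7 2 / 4 1 2 7 6 5 3 / 3 6 7 4 2 1 5 / 2 3 1 6 5 4 7 / 1 7 3 5 4 2 6 / 5 2 4 3 7 6 1 / 7 5 6 2 1 3 4).

Yes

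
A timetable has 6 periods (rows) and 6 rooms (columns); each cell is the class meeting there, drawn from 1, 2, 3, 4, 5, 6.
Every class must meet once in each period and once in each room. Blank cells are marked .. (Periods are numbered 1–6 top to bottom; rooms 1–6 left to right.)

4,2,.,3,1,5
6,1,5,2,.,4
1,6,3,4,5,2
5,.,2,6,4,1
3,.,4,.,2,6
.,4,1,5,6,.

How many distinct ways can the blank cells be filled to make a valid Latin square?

1

Period 1, room 3: eliminating its period and room leaves {6}.
Period 2, room 5: eliminating its period and room leaves {3}.
Period 4, room 2: eliminating its period and room leaves {3}.
Period 5, room 2: eliminating its period and room leaves {5}.
Period 5, room 4: eliminating its period and room leaves {1}.
Period 6, room 1: eliminating its period and room leaves {2}.
Period 6, room 6: eliminating its period and room leaves {3}.
Only one assignment across all blanks avoids any period or room repeat, giving 1 completion.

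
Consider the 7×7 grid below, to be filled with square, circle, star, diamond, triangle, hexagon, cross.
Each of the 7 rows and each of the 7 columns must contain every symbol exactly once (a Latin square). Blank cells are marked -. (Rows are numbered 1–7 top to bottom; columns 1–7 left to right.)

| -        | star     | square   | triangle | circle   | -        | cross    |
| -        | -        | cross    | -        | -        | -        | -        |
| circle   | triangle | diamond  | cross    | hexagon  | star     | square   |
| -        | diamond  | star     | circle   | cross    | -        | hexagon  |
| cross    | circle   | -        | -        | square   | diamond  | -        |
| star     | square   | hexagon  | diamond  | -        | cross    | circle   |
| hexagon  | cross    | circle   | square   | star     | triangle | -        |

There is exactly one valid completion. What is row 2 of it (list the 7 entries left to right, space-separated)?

square hexagon cross star diamond circle triangle

Row 2, column 2: row 2 has {cross} and column 2 has {square, circle, star, diamond, triangle, cross}, leaving only hexagon.
Row 2, column 4: row 2 has {hexagon, cross} and column 4 has {square, circle, diamond, triangle, cross}, leaving only star.
Row 1, column 1: row 1 has {square, circle, star, triangle, cross} and column 1 has {circle, star, hexagon, cross}, leaving only diamond.
Row 1, column 6: row 1 has {square, circle, star, diamond, triangle, cross} and column 6 has {star, diamond, triangle, cross}, leaving only hexagon.
Row 4, column 6: row 4 has {circle, star, diamond, hexagon, cross} and column 6 has {star, diamond, triangle, hexagon, cross}, leaving only square.
Row 2, column 6: row 2 has {star, hexagon, cross} and column 6 has {square, star, diamond, triangle, hexagon, cross}, leaving only circle.
Row 4, column 1: row 4 has {square, circle, star, diamond, hexagon, cross} and column 1 has {circle, star, diamond, hexagon, cross}, leaving only triangle.
Row 2, column 1: row 2 has {circle, star, hexagon, cross} and column 1 has {circle, star, diamond, triangle, hexagon, cross}, leaving only square.
Row 5, column 3: row 5 has {square, circle, diamond, cross} and column 3 has {square, circle, star, diamond, hexagon, cross}, leaving only triangle.
Row 5, column 4: row 5 has {square, circle, diamond, triangle, cross} and column 4 has {square, circle, star, diamond, triangle, cross}, leaving only hexagon.
Row 5, column 7: row 5 has {square, circle, diamond, triangle, hexagon, cross} and column 7 has {square, circle, hexagon, cross}, leaving only star.
Row 6, column 5: row 6 has {square, circle, star, diamond, hexagon, cross} and column 5 has {square, circle, star, hexagon, cross}, leaving only triangle.
Row 2, column 5: row 2 has {square, circle, star, hexagon, cross} and column 5 has {square, circle, star, triangle, hexagon, cross}, leaving only diamond.
Row 2, column 7: row 2 has {square, circle, star, diamond, hexagon, cross} and column 7 has {square, circle, star, hexagon, cross}, leaving only triangle.
So row 2 reads: square hexagon cross star diamond circle triangle.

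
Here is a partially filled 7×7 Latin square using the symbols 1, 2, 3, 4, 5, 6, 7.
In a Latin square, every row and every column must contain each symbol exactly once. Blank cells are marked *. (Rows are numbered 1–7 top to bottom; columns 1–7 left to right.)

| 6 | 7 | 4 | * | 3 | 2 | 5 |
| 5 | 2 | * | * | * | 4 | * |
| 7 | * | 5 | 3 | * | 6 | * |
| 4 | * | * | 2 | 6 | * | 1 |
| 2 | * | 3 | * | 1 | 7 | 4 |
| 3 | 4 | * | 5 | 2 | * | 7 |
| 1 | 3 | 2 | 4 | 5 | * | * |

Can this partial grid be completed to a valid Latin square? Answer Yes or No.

Row 7, column 6: row 7 together with column 6 already contain {1, 2, 3, 4, 5, 6, 7} — every symbol — so nothing can go there. The grid has no valid completion.

No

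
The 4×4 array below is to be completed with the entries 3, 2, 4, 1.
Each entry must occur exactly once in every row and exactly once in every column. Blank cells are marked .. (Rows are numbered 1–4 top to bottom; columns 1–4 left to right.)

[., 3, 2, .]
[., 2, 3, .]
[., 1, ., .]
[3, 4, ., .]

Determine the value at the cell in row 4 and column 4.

2

Row 3, column 3: row 3 has {1} and column 3 has {3, 2}, leaving only 4.
Row 3, column 1: row 3 has {4, 1} and column 1 has {3}, leaving only 2.
Row 3, column 4: row 3 has {2, 4, 1} and column 4 has {}, leaving only 3.
Row 4, column 3: row 4 has {3, 4} and column 3 has {3, 2, 4}, leaving only 1.
Row 4 already has {3, 4, 1} and column 4 already has {3}, so row 4, column 4 must be 2.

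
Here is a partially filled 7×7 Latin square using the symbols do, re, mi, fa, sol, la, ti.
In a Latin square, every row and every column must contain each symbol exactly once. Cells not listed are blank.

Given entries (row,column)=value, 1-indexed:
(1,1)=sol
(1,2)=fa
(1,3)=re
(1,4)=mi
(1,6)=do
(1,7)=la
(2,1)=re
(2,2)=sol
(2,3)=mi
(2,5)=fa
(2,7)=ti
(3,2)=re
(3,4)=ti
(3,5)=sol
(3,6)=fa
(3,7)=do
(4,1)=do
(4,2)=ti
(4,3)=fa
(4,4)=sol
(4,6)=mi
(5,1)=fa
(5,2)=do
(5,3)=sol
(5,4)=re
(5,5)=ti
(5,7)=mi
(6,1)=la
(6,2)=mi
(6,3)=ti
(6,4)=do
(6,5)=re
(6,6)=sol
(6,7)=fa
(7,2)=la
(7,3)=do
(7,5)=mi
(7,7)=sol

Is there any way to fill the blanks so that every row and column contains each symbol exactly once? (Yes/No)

Row 1, column 5: row 1 together with column 5 already contain {do, re, mi, fa, sol, la, ti} — every symbol — so nothing can go there. The grid has no valid completion.

No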